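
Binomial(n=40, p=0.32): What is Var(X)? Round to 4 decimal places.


Var = n*p*(1-p) = 40 * 0.32 * 0.68 = 8.704

8.7040


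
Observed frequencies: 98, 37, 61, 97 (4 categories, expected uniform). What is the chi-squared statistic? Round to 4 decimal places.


chi2 = sum((O-E)^2/E), E = total/4
total = 293, E = 293/4 = 73.25
(98 - 73.25)^2 / 73.25 = 612.5625 / 73.25 = 9801/1172 ≈ 8.362628
(37 - 73.25)^2 / 73.25 = 1314.0625 / 73.25 = 21025/1172 ≈ 17.939420
(61 - 73.25)^2 / 73.25 = 150.0625 / 73.25 = 2401/1172 ≈ 2.048635
(97 - 73.25)^2 / 73.25 = 564.0625 / 73.25 = 9025/1172 ≈ 7.700512
chi2 = 10563/293 ≈ 36.051195

36.0512


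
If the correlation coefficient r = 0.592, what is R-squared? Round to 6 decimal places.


R^2 = r^2 = (0.592)^2 = 0.350464

0.350464


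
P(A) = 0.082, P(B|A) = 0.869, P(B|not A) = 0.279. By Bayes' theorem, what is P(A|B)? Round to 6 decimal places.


P(A|B) = P(B|A)*P(A) / P(B), P(B) = P(B|A)*P(A) + P(B|not A)*P(not A)
P(B|A)*P(A) = 0.869 * 0.082 = 0.071258
P(B|not A)*P(not A) = 0.279 * 0.918 = 0.256122
P(B) = 0.071258 + 0.256122 = 0.32738
P(A|B) = 0.071258 / 0.32738 ≈ 0.21766143

0.217661


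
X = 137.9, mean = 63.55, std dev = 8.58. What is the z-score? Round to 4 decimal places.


z = (X - mu) / sigma
X - mu = 137.9 - 63.55 = 74.35
z = 74.35 / 8.58 = 7435/858 ≈ 8.665501

8.6655


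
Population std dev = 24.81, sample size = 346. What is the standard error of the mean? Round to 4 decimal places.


SE = sigma / sqrt(n)
sqrt(346) ≈ 18.601075
SE = 24.81 / 18.601075 ≈ 1.333794

1.3338


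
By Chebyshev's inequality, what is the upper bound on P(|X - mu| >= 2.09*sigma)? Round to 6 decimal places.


P <= 1/k^2
k^2 = 2.09^2 = 4.3681
1/k^2 = 1 / 4.3681 ≈ 0.22893249

0.228932


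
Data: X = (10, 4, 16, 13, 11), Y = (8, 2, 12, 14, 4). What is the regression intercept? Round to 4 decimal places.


a = ybar - b*xbar, where b = sum((xi-xbar)(yi-ybar)) / sum((xi-xbar)^2)
n = 5, xbar = 54/5 = 10.8, ybar = 40/5 = 8
Sxy = sum((xi-xbar)(yi-ybar)) = 74
Sxx = sum((xi-xbar)^2) = 78.8
b = Sxy / Sxx = 185/197 ≈ 0.939086
a = 8 - 0.939086 * 10.8 = -422/197 ≈ -2.142132

-2.1421


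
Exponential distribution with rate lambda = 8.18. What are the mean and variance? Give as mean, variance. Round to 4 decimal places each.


mean = 1/lam, var = 1/lam^2
mean = 1 / 8.18 = 50/409 ≈ 0.122249
lam^2 = 8.18^2 = 66.9124
var = 1 / 66.9124 ≈ 0.014945

0.1222, 0.0149


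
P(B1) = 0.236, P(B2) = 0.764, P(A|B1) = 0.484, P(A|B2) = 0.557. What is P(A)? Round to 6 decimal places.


P(A) = P(A|B1)*P(B1) + P(A|B2)*P(B2)
P(A|B1)*P(B1) = 0.484 * 0.236 = 0.114224
P(A|B2)*P(B2) = 0.557 * 0.764 = 0.425548
P(A) = 0.114224 + 0.425548 = 0.539772

0.539772


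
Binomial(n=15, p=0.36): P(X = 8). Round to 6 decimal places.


P = C(n,k) * p^k * (1-p)^(n-k)
C(15,8) = 6435
p^k = 0.36^8 ≈ 0.0002821110
(1-p)^(n-k) = 0.64^7 ≈ 0.04398047
P = 6435 * 0.0002821110 * 0.04398047 ≈ 0.079841

0.079841


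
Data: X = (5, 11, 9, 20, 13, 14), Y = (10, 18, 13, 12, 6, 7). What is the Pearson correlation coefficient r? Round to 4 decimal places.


r = sum((xi-xbar)(yi-ybar)) / sqrt(sum((xi-xbar)^2) * sum((yi-ybar)^2))
n = 6, xbar = 72/6 = 12, ybar = 66/6 = 11
Sxy = sum((xi-xbar)(yi-ybar)) = -11
Sxx = sum((xi-xbar)^2) = 128
Syy = sum((yi-ybar)^2) = 96
sqrt(Sxx*Syy) ≈ 110.851252
r = Sxy / sqrt(Sxx*Syy) = -11 / 110.851252 ≈ -0.099232

-0.0992


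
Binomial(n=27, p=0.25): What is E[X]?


E[X] = n*p = 27 * 0.25 = 6.75

6.75


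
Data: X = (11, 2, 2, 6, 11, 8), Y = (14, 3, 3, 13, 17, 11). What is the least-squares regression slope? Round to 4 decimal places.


b = sum((xi-xbar)(yi-ybar)) / sum((xi-xbar)^2)
n = 6, xbar = 40/6 = 20/3 ≈ 6.666667, ybar = 61/6 ≈ 10.166667
Sxy = sum((xi-xbar)(yi-ybar)) = 337/3 ≈ 112.333333
Sxx = sum((xi-xbar)^2) = 250/3 ≈ 83.333333
b = Sxy / Sxx = 1.348

1.3480


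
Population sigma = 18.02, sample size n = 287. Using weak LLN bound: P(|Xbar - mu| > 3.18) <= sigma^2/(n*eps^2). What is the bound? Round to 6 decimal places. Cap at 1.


bound = min(1, sigma^2/(n*eps^2))
sigma^2 = 18.02^2 = 324.7204
n*eps^2 = 287 * 3.18^2 = 287 * 10.1124 = 2902.2588
sigma^2/(n*eps^2) = 324.7204 / 2902.2588 = 289/2583 ≈ 0.11188540

0.111885


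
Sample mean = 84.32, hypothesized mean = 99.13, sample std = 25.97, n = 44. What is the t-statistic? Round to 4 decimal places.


t = (xbar - mu0) / (s/sqrt(n))
xbar - mu0 = 84.32 - 99.13 = -14.81
sqrt(44) ≈ 6.63324958
s/sqrt(n) = 25.97 / 6.63324958 ≈ 3.91512481
t = -14.81 / 3.91512481 ≈ -3.782766

-3.7828


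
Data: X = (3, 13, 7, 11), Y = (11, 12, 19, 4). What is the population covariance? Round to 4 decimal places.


Cov = (1/n)*sum((xi-xbar)(yi-ybar))
n = 4, xbar = 34/4 = 8.5, ybar = 46/4 = 11.5
sum((xi-xbar)(yi-ybar)) = -25
Cov = -25 / 4 = -6.25

-6.2500


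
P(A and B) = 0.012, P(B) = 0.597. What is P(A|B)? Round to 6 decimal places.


P(A|B) = P(A and B) / P(B) = 0.012 / 0.597 = 4/199 ≈ 0.02010050

0.020101


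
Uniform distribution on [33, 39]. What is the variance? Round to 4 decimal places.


Var = (b-a)^2 / 12
(b-a)^2 = (39 - 33)^2 = 36
Var = 36/12 = 3

3.0000


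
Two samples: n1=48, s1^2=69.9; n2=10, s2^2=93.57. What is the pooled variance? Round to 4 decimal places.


sp^2 = ((n1-1)*s1^2 + (n2-1)*s2^2)/(n1+n2-2)
(n1-1)*s1^2 = 47 * 69.9 = 3285.3
(n2-1)*s2^2 = 9 * 93.57 = 842.13
numerator = 3285.3 + 842.13 = 4127.43
n1+n2-2 = 56
sp^2 = 4127.43 / 56 = 412743/5600 ≈ 73.704107

73.7041


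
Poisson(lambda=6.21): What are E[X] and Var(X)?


E[X] = Var(X) = lambda = 6.21

6.21, 6.21


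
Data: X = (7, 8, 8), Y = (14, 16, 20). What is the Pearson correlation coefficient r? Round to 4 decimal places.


r = sum((xi-xbar)(yi-ybar)) / sqrt(sum((xi-xbar)^2) * sum((yi-ybar)^2))
n = 3, xbar = 23/3 ≈ 7.666667, ybar = 50/3 ≈ 16.666667
Sxy = sum((xi-xbar)(yi-ybar)) = 8/3 ≈ 2.666667
Sxx = sum((xi-xbar)^2) = 2/3 ≈ 0.666667
Syy = sum((yi-ybar)^2) = 56/3 ≈ 18.666667
sqrt(Sxx*Syy) ≈ 3.527668
r = Sxy / sqrt(Sxx*Syy) = 2.666667 / 3.527668 ≈ 0.755929

0.7559


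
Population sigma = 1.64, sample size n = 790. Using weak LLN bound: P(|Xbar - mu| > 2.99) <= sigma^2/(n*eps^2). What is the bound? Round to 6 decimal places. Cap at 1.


bound = min(1, sigma^2/(n*eps^2))
sigma^2 = 1.64^2 = 2.6896
n*eps^2 = 790 * 2.99^2 = 790 * 8.9401 = 7062.679
sigma^2/(n*eps^2) = 2.6896 / 7062.679 ≈ 0.00038082

0.000381


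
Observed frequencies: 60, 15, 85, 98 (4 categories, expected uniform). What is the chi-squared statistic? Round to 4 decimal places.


chi2 = sum((O-E)^2/E), E = total/4
total = 258, E = 258/4 = 64.5
(60 - 64.5)^2 / 64.5 = 20.25 / 64.5 = 27/86 ≈ 0.313953
(15 - 64.5)^2 / 64.5 = 2450.25 / 64.5 = 3267/86 ≈ 37.988372
(85 - 64.5)^2 / 64.5 = 420.25 / 64.5 = 1681/258 ≈ 6.515504
(98 - 64.5)^2 / 64.5 = 1122.25 / 64.5 = 4489/258 ≈ 17.399225
chi2 = 8026/129 ≈ 62.217054

62.2171


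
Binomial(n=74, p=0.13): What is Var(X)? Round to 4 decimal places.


Var = n*p*(1-p) = 74 * 0.13 * 0.87 = 8.3694

8.3694


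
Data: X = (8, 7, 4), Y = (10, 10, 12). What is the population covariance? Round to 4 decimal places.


Cov = (1/n)*sum((xi-xbar)(yi-ybar))
n = 3, xbar = 19/3 ≈ 6.333333, ybar = 32/3 ≈ 10.666667
sum((xi-xbar)(yi-ybar)) = -14/3 ≈ -4.666667
Cov = -4.666667 / 3 = -14/9 ≈ -1.555556

-1.5556


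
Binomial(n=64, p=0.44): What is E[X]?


E[X] = n*p = 64 * 0.44 = 28.16

28.16


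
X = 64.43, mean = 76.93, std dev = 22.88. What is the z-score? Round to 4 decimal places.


z = (X - mu) / sigma
X - mu = 64.43 - 76.93 = -12.5
z = -12.5 / 22.88 = -625/1144 ≈ -0.546329

-0.5463


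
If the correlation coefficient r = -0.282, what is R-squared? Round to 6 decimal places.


R^2 = r^2 = (-0.282)^2 = 0.079524

0.079524


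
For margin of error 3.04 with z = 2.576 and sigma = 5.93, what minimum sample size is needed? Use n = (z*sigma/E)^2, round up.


z*sigma/E = 2.576 * 5.93 / 3.04 ≈ 5.024895
(z*sigma/E)^2 ≈ 25.249567
round up: n = 26

26


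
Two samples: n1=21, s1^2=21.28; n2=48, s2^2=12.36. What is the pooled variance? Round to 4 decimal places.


sp^2 = ((n1-1)*s1^2 + (n2-1)*s2^2)/(n1+n2-2)
(n1-1)*s1^2 = 20 * 21.28 = 425.6
(n2-1)*s2^2 = 47 * 12.36 = 580.92
numerator = 425.6 + 580.92 = 1006.52
n1+n2-2 = 67
sp^2 = 1006.52 / 67 = 25163/1675 ≈ 15.022687

15.0227


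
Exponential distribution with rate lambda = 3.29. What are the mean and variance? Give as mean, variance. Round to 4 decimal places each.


mean = 1/lam, var = 1/lam^2
mean = 1 / 3.29 = 100/329 ≈ 0.303951
lam^2 = 3.29^2 = 10.8241
var = 1 / 10.8241 ≈ 0.092386

0.3040, 0.0924


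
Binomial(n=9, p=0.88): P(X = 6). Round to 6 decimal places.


P = C(n,k) * p^k * (1-p)^(n-k)
C(9,6) = 84
p^k = 0.88^6 ≈ 0.4644041
(1-p)^(n-k) = 0.12^3 = 0.001728
P = 84 * 0.4644041 * 0.001728 ≈ 0.067409

0.067409


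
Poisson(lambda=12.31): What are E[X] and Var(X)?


E[X] = Var(X) = lambda = 12.31

12.31, 12.31


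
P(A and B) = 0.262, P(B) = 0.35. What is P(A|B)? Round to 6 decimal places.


P(A|B) = P(A and B) / P(B) = 0.262 / 0.35 = 131/175 ≈ 0.74857143

0.748571


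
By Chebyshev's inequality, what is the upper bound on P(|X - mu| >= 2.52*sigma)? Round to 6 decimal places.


P <= 1/k^2
k^2 = 2.52^2 = 6.3504
1/k^2 = 1 / 6.3504 = 625/3969 ≈ 0.15747040

0.157470


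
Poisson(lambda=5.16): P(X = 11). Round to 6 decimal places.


P = e^(-lam) * lam^k / k!
e^(-5.16) ≈ 0.005741700
lam^k = 5.16^11 ≈ 69047302.725507
k! = 11! = 39916800
P = 0.005741700 * 69047302.725507 / 39916800 ≈ 0.009932

0.009932


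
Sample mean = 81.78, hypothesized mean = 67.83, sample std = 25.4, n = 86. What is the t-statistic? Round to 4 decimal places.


t = (xbar - mu0) / (s/sqrt(n))
xbar - mu0 = 81.78 - 67.83 = 13.95
sqrt(86) ≈ 9.27361850
s/sqrt(n) = 25.4 / 9.27361850 ≈ 2.73895244
t = 13.95 / 2.73895244 ≈ 5.093188

5.0932


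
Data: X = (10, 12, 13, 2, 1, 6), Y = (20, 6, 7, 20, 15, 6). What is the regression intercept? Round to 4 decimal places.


a = ybar - b*xbar, where b = sum((xi-xbar)(yi-ybar)) / sum((xi-xbar)^2)
n = 6, xbar = 44/6 = 22/3 ≈ 7.333333, ybar = 74/6 = 37/3 ≈ 12.333333
Sxy = sum((xi-xbar)(yi-ybar)) = -266/3 ≈ -88.666667
Sxx = sum((xi-xbar)^2) = 394/3 ≈ 131.333333
b = Sxy / Sxx = -133/197 ≈ -0.675127
a = 12.333333 - (-0.675127) * 7.333333 = 3405/197 ≈ 17.284264

17.2843


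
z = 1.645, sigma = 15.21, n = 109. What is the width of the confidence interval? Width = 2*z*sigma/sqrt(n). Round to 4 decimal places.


width = 2*z*sigma/sqrt(n)
2*z*sigma = 2 * 1.645 * 15.21 = 50.0409
sqrt(109) ≈ 10.440307
width = 50.0409 / 10.440307 ≈ 4.793049

4.7930


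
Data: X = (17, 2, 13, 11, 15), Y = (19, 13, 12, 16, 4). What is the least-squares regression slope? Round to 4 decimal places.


b = sum((xi-xbar)(yi-ybar)) / sum((xi-xbar)^2)
n = 5, xbar = 58/5 = 11.6, ybar = 64/5 = 12.8
Sxy = sum((xi-xbar)(yi-ybar)) = -1.4
Sxx = sum((xi-xbar)^2) = 135.2
b = Sxy / Sxx = -7/676 ≈ -0.010355

-0.0104


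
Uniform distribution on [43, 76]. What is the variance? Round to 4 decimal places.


Var = (b-a)^2 / 12
(b-a)^2 = (76 - 43)^2 = 1089
Var = 1089/12 = 90.75

90.7500


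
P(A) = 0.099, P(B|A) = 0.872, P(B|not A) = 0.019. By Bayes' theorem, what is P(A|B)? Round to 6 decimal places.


P(A|B) = P(B|A)*P(A) / P(B), P(B) = P(B|A)*P(A) + P(B|not A)*P(not A)
P(B|A)*P(A) = 0.872 * 0.099 = 0.086328
P(B|not A)*P(not A) = 0.019 * 0.901 = 0.017119
P(B) = 0.086328 + 0.017119 = 0.103447
P(A|B) = 0.086328 / 0.103447 ≈ 0.83451429

0.834514


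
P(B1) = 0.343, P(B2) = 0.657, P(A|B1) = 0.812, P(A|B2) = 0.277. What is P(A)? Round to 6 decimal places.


P(A) = P(A|B1)*P(B1) + P(A|B2)*P(B2)
P(A|B1)*P(B1) = 0.812 * 0.343 = 0.278516
P(A|B2)*P(B2) = 0.277 * 0.657 = 0.181989
P(A) = 0.278516 + 0.181989 = 0.460505

0.460505


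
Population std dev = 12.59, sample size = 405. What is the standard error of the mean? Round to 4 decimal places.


SE = sigma / sqrt(n)
sqrt(405) ≈ 20.124612
SE = 12.59 / 20.124612 ≈ 0.625602

0.6256


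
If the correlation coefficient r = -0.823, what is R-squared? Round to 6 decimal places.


R^2 = r^2 = (-0.823)^2 = 0.677329

0.677329


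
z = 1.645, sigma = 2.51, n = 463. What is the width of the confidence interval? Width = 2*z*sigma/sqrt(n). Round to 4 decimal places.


width = 2*z*sigma/sqrt(n)
2*z*sigma = 2 * 1.645 * 2.51 = 8.2579
sqrt(463) ≈ 21.517435
width = 8.2579 / 21.517435 ≈ 0.383777

0.3838


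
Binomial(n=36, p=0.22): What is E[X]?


E[X] = n*p = 36 * 0.22 = 7.92

7.92


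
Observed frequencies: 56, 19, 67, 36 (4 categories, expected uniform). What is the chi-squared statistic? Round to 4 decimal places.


chi2 = sum((O-E)^2/E), E = total/4
total = 178, E = 178/4 = 44.5
(56 - 44.5)^2 / 44.5 = 132.25 / 44.5 = 529/178 ≈ 2.971910
(19 - 44.5)^2 / 44.5 = 650.25 / 44.5 = 2601/178 ≈ 14.612360
(67 - 44.5)^2 / 44.5 = 506.25 / 44.5 = 2025/178 ≈ 11.376404
(36 - 44.5)^2 / 44.5 = 72.25 / 44.5 = 289/178 ≈ 1.623596
chi2 = 2722/89 ≈ 30.584270

30.5843


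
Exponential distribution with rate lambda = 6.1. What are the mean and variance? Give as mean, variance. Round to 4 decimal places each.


mean = 1/lam, var = 1/lam^2
mean = 1 / 6.1 = 10/61 ≈ 0.163934
lam^2 = 6.1^2 = 37.21
var = 1 / 37.21 = 100/3721 ≈ 0.026874

0.1639, 0.0269


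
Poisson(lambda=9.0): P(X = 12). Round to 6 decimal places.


P = e^(-lam) * lam^k / k!
e^(-9.0) ≈ 0.0001234098
lam^k = 9.0^12 = 282429536481
k! = 12! = 479001600
P = 0.0001234098 * 282429536481 / 479001600 ≈ 0.072765

0.072765


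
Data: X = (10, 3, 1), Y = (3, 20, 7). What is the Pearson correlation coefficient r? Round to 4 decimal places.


r = sum((xi-xbar)(yi-ybar)) / sqrt(sum((xi-xbar)^2) * sum((yi-ybar)^2))
n = 3, xbar = 14/3 ≈ 4.666667, ybar = 30/3 = 10
Sxy = sum((xi-xbar)(yi-ybar)) = -43
Sxx = sum((xi-xbar)^2) = 134/3 ≈ 44.666667
Syy = sum((yi-ybar)^2) = 158
sqrt(Sxx*Syy) ≈ 84.007936
r = Sxy / sqrt(Sxx*Syy) = -43 / 84.007936 ≈ -0.511856

-0.5119


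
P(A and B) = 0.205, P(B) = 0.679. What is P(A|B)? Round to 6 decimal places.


P(A|B) = P(A and B) / P(B) = 0.205 / 0.679 = 205/679 ≈ 0.30191458

0.301915


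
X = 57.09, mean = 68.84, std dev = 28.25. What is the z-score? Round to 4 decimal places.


z = (X - mu) / sigma
X - mu = 57.09 - 68.84 = -11.75
z = -11.75 / 28.25 = -47/113 ≈ -0.415929

-0.4159


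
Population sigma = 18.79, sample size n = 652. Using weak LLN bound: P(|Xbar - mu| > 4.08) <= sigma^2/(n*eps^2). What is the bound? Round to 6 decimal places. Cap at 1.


bound = min(1, sigma^2/(n*eps^2))
sigma^2 = 18.79^2 = 353.0641
n*eps^2 = 652 * 4.08^2 = 652 * 16.6464 = 10853.4528
sigma^2/(n*eps^2) = 353.0641 / 10853.4528 ≈ 0.03253012

0.032530


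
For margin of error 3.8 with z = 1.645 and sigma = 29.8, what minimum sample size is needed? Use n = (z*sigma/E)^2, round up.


z*sigma/E = 1.645 * 29.8 / 3.8 = 49021/3800 ≈ 12.900263
(z*sigma/E)^2 ≈ 166.416790
round up: n = 167

167


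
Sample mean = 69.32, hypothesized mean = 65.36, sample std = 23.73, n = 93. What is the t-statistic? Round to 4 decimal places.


t = (xbar - mu0) / (s/sqrt(n))
xbar - mu0 = 69.32 - 65.36 = 3.96
sqrt(93) ≈ 9.64365076
s/sqrt(n) = 23.73 / 9.64365076 ≈ 2.46068637
t = 3.96 / 2.46068637 ≈ 1.609307

1.6093


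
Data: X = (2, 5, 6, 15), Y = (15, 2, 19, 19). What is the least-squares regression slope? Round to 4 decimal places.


b = sum((xi-xbar)(yi-ybar)) / sum((xi-xbar)^2)
n = 4, xbar = 28/4 = 7, ybar = 55/4 = 13.75
Sxy = sum((xi-xbar)(yi-ybar)) = 54
Sxx = sum((xi-xbar)^2) = 94
b = Sxy / Sxx = 27/47 ≈ 0.574468

0.5745


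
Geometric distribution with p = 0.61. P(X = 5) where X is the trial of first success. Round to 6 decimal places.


P = (1-p)^(k-1) * p
(1-p)^(k-1) = 0.39^4 = 0.02313441
P = 0.02313441 * 0.61 ≈ 0.01411199

0.014112


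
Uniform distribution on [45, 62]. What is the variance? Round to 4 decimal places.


Var = (b-a)^2 / 12
(b-a)^2 = (62 - 45)^2 = 289
Var = 289/12 ≈ 24.083333

24.0833


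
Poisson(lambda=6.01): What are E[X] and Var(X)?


E[X] = Var(X) = lambda = 6.01

6.01, 6.01


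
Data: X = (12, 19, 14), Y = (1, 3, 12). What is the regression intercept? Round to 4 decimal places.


a = ybar - b*xbar, where b = sum((xi-xbar)(yi-ybar)) / sum((xi-xbar)^2)
n = 3, xbar = 45/3 = 15, ybar = 16/3 ≈ 5.333333
Sxy = sum((xi-xbar)(yi-ybar)) = -3
Sxx = sum((xi-xbar)^2) = 26
b = Sxy / Sxx = -3/26 ≈ -0.115385
a = 5.333333 - (-0.115385) * 15 = 551/78 ≈ 7.064103

7.0641


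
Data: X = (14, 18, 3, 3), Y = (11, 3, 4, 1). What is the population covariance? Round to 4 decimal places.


Cov = (1/n)*sum((xi-xbar)(yi-ybar))
n = 4, xbar = 38/4 = 9.5, ybar = 19/4 = 4.75
sum((xi-xbar)(yi-ybar)) = 42.5
Cov = 42.5 / 4 = 10.625

10.6250


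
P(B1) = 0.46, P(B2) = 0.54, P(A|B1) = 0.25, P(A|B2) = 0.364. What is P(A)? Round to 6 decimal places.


P(A) = P(A|B1)*P(B1) + P(A|B2)*P(B2)
P(A|B1)*P(B1) = 0.25 * 0.46 = 0.115
P(A|B2)*P(B2) = 0.364 * 0.54 = 0.19656
P(A) = 0.115 + 0.19656 = 0.31156

0.311560


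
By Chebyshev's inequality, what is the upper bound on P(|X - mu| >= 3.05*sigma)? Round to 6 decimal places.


P <= 1/k^2
k^2 = 3.05^2 = 9.3025
1/k^2 = 1 / 9.3025 = 400/3721 ≈ 0.10749798

0.107498


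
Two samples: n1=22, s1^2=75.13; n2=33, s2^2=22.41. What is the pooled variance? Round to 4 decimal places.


sp^2 = ((n1-1)*s1^2 + (n2-1)*s2^2)/(n1+n2-2)
(n1-1)*s1^2 = 21 * 75.13 = 1577.73
(n2-1)*s2^2 = 32 * 22.41 = 717.12
numerator = 1577.73 + 717.12 = 2294.85
n1+n2-2 = 53
sp^2 = 2294.85 / 53 = 45897/1060 ≈ 43.299057

43.2991


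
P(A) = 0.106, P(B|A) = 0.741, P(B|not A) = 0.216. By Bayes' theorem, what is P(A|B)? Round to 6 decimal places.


P(A|B) = P(B|A)*P(A) / P(B), P(B) = P(B|A)*P(A) + P(B|not A)*P(not A)
P(B|A)*P(A) = 0.741 * 0.106 = 0.078546
P(B|not A)*P(not A) = 0.216 * 0.894 = 0.193104
P(B) = 0.078546 + 0.193104 = 0.27165
P(A|B) = 0.078546 / 0.27165 ≈ 0.28914412

0.289144


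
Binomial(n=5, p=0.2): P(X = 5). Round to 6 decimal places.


P = C(n,k) * p^k * (1-p)^(n-k)
C(5,5) = 1
p^k = 0.2^5 = 0.00032
(1-p)^(n-k) = 0.8^0 = 1
P = 1 * 0.00032 * 1 = 0.00032

0.000320


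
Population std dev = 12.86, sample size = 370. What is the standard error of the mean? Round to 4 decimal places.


SE = sigma / sqrt(n)
sqrt(370) ≈ 19.235384
SE = 12.86 / 19.235384 ≈ 0.668560

0.6686


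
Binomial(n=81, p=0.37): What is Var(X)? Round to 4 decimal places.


Var = n*p*(1-p) = 81 * 0.37 * 0.63 = 18.8811

18.8811


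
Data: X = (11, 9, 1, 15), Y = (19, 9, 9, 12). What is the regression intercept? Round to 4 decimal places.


a = ybar - b*xbar, where b = sum((xi-xbar)(yi-ybar)) / sum((xi-xbar)^2)
n = 4, xbar = 36/4 = 9, ybar = 49/4 = 12.25
Sxy = sum((xi-xbar)(yi-ybar)) = 38
Sxx = sum((xi-xbar)^2) = 104
b = Sxy / Sxx = 19/52 ≈ 0.365385
a = 12.25 - 0.365385 * 9 = 233/26 ≈ 8.961538

8.9615


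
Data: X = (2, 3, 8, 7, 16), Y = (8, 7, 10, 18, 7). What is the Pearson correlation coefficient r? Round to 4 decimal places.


r = sum((xi-xbar)(yi-ybar)) / sqrt(sum((xi-xbar)^2) * sum((yi-ybar)^2))
n = 5, xbar = 36/5 = 7.2, ybar = 50/5 = 10
Sxy = sum((xi-xbar)(yi-ybar)) = -5
Sxx = sum((xi-xbar)^2) = 122.8
Syy = sum((yi-ybar)^2) = 86
sqrt(Sxx*Syy) ≈ 102.765753
r = Sxy / sqrt(Sxx*Syy) = -5 / 102.765753 ≈ -0.048654

-0.0487


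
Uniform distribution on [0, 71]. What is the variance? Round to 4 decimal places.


Var = (b-a)^2 / 12
(b-a)^2 = (71 - 0)^2 = 5041
Var = 5041/12 ≈ 420.083333

420.0833


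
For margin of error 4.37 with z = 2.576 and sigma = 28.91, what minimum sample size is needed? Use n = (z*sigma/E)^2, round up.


z*sigma/E = 2.576 * 28.91 / 4.37 = 40474/2375 ≈ 17.041684
(z*sigma/E)^2 ≈ 290.419001
round up: n = 291

291


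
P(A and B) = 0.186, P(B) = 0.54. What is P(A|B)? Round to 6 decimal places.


P(A|B) = P(A and B) / P(B) = 0.186 / 0.54 = 31/90 ≈ 0.34444444

0.344444


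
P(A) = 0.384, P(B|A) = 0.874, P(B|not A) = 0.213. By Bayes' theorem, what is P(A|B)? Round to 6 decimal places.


P(A|B) = P(B|A)*P(A) / P(B), P(B) = P(B|A)*P(A) + P(B|not A)*P(not A)
P(B|A)*P(A) = 0.874 * 0.384 = 0.335616
P(B|not A)*P(not A) = 0.213 * 0.616 = 0.131208
P(B) = 0.335616 + 0.131208 = 0.466824
P(A|B) = 0.335616 / 0.466824 ≈ 0.71893476

0.718935


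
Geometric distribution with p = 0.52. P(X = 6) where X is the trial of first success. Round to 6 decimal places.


P = (1-p)^(k-1) * p
(1-p)^(k-1) = 0.48^5 ≈ 0.02548040
P = 0.02548040 * 0.52 ≈ 0.01324981

0.013250


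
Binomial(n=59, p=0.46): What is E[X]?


E[X] = n*p = 59 * 0.46 = 27.14

27.14


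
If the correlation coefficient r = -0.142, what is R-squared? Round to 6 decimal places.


R^2 = r^2 = (-0.142)^2 = 0.020164

0.020164


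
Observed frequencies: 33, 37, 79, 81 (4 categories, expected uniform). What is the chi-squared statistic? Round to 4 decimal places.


chi2 = sum((O-E)^2/E), E = total/4
total = 230, E = 230/4 = 57.5
(33 - 57.5)^2 / 57.5 = 600.25 / 57.5 = 2401/230 ≈ 10.439130
(37 - 57.5)^2 / 57.5 = 420.25 / 57.5 = 1681/230 ≈ 7.308696
(79 - 57.5)^2 / 57.5 = 462.25 / 57.5 = 1849/230 ≈ 8.039130
(81 - 57.5)^2 / 57.5 = 552.25 / 57.5 = 2209/230 ≈ 9.604348
chi2 = 814/23 ≈ 35.391304

35.3913


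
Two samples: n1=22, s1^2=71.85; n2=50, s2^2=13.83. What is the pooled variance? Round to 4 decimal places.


sp^2 = ((n1-1)*s1^2 + (n2-1)*s2^2)/(n1+n2-2)
(n1-1)*s1^2 = 21 * 71.85 = 1508.85
(n2-1)*s2^2 = 49 * 13.83 = 677.67
numerator = 1508.85 + 677.67 = 2186.52
n1+n2-2 = 70
sp^2 = 2186.52 / 70 = 31.236

31.2360


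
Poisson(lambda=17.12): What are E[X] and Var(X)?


E[X] = Var(X) = lambda = 17.12

17.12, 17.12


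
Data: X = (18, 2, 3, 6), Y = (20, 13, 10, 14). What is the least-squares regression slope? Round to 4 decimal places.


b = sum((xi-xbar)(yi-ybar)) / sum((xi-xbar)^2)
n = 4, xbar = 29/4 = 7.25, ybar = 57/4 = 14.25
Sxy = sum((xi-xbar)(yi-ybar)) = 86.75
Sxx = sum((xi-xbar)^2) = 162.75
b = Sxy / Sxx = 347/651 ≈ 0.533026

0.5330


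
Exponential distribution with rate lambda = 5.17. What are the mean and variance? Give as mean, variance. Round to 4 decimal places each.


mean = 1/lam, var = 1/lam^2
mean = 1 / 5.17 = 100/517 ≈ 0.193424
lam^2 = 5.17^2 = 26.7289
var = 1 / 26.7289 ≈ 0.037413

0.1934, 0.0374


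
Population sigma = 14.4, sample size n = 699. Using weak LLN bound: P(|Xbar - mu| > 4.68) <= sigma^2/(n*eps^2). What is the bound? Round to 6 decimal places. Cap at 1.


bound = min(1, sigma^2/(n*eps^2))
sigma^2 = 14.4^2 = 207.36
n*eps^2 = 699 * 4.68^2 = 699 * 21.9024 = 15309.7776
sigma^2/(n*eps^2) = 207.36 / 15309.7776 ≈ 0.01354429

0.013544


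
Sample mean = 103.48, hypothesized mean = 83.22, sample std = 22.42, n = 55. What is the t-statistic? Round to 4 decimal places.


t = (xbar - mu0) / (s/sqrt(n))
xbar - mu0 = 103.48 - 83.22 = 20.26
sqrt(55) ≈ 7.41619849
s/sqrt(n) = 22.42 / 7.41619849 ≈ 3.02311218
t = 20.26 / 3.02311218 ≈ 6.701703

6.7017


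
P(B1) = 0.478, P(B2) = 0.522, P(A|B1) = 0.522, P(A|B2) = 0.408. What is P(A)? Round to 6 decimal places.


P(A) = P(A|B1)*P(B1) + P(A|B2)*P(B2)
P(A|B1)*P(B1) = 0.522 * 0.478 = 0.249516
P(A|B2)*P(B2) = 0.408 * 0.522 = 0.212976
P(A) = 0.249516 + 0.212976 = 0.462492

0.462492


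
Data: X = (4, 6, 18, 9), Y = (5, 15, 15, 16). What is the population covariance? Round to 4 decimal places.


Cov = (1/n)*sum((xi-xbar)(yi-ybar))
n = 4, xbar = 37/4 = 9.25, ybar = 51/4 = 12.75
sum((xi-xbar)(yi-ybar)) = 52.25
Cov = 52.25 / 4 = 13.0625

13.0625


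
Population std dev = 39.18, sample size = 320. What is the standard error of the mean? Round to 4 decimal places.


SE = sigma / sqrt(n)
sqrt(320) ≈ 17.888544
SE = 39.18 / 17.888544 ≈ 2.190229

2.1902


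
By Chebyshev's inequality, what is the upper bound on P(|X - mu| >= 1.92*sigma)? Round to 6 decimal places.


P <= 1/k^2
k^2 = 1.92^2 = 3.6864
1/k^2 = 1 / 3.6864 = 625/2304 ≈ 0.27126736

0.271267


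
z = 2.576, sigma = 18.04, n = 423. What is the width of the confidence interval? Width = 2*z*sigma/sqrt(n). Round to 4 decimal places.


width = 2*z*sigma/sqrt(n)
2*z*sigma = 2 * 2.576 * 18.04 = 92.94208
sqrt(423) ≈ 20.566964
width = 92.94208 / 20.566964 ≈ 4.518999

4.5190


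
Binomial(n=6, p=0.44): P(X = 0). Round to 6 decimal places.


P = C(n,k) * p^k * (1-p)^(n-k)
C(6,0) = 1
p^k = 0.44^0 = 1
(1-p)^(n-k) = 0.56^6 ≈ 0.03084098
P = 1 * 1 * 0.03084098 ≈ 0.030841

0.030841


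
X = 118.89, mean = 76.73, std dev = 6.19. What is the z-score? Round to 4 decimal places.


z = (X - mu) / sigma
X - mu = 118.89 - 76.73 = 42.16
z = 42.16 / 6.19 = 4216/619 ≈ 6.810985

6.8110


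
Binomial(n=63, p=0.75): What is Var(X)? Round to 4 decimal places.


Var = n*p*(1-p) = 63 * 0.75 * 0.25 = 11.8125

11.8125


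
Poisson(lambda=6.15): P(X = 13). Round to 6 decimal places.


P = e^(-lam) * lam^k / k!
e^(-6.15) ≈ 0.002133482
lam^k = 6.15^13 ≈ 18004310954.494378
k! = 13! = 6227020800
P = 0.002133482 * 18004310954.494378 / 6227020800 ≈ 0.006169

0.006169


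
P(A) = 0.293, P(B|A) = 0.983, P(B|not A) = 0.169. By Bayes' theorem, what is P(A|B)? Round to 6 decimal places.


P(A|B) = P(B|A)*P(A) / P(B), P(B) = P(B|A)*P(A) + P(B|not A)*P(not A)
P(B|A)*P(A) = 0.983 * 0.293 = 0.288019
P(B|not A)*P(not A) = 0.169 * 0.707 = 0.119483
P(B) = 0.288019 + 0.119483 = 0.407502
P(A|B) = 0.288019 / 0.407502 ≈ 0.70679162

0.706792


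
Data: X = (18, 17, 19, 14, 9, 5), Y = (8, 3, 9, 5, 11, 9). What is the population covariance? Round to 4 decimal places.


Cov = (1/n)*sum((xi-xbar)(yi-ybar))
n = 6, xbar = 82/6 = 41/3 ≈ 13.666667, ybar = 45/6 = 7.5
sum((xi-xbar)(yi-ybar)) = -35
Cov = -35 / 6 = -35/6 ≈ -5.833333

-5.8333


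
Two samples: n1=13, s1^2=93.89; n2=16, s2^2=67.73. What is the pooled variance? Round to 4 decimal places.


sp^2 = ((n1-1)*s1^2 + (n2-1)*s2^2)/(n1+n2-2)
(n1-1)*s1^2 = 12 * 93.89 = 1126.68
(n2-1)*s2^2 = 15 * 67.73 = 1015.95
numerator = 1126.68 + 1015.95 = 2142.63
n1+n2-2 = 27
sp^2 = 2142.63 / 27 = 23807/300 ≈ 79.356667

79.3567


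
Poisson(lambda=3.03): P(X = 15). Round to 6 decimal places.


P = e^(-lam) * lam^k / k!
e^(-3.03) ≈ 0.04831564
lam^k = 3.03^15 ≈ 16658635.570491
k! = 15! = 1307674368000
P = 0.04831564 * 16658635.570491 / 1307674368000 ≈ 0.000001

0.000001


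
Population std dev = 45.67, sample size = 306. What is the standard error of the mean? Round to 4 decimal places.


SE = sigma / sqrt(n)
sqrt(306) ≈ 17.492856
SE = 45.67 / 17.492856 ≈ 2.610780

2.6108


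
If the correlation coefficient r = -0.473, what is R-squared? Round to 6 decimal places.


R^2 = r^2 = (-0.473)^2 = 0.223729

0.223729


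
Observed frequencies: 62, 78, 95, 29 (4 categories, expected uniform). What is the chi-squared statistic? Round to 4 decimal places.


chi2 = sum((O-E)^2/E), E = total/4
total = 264, E = 264/4 = 66
(62 - 66)^2 / 66 = 16 / 66 = 8/33 ≈ 0.242424
(78 - 66)^2 / 66 = 144 / 66 = 24/11 ≈ 2.181818
(95 - 66)^2 / 66 = 841 / 66 = 841/66 ≈ 12.742424
(29 - 66)^2 / 66 = 1369 / 66 = 1369/66 ≈ 20.742424
chi2 = 395/11 ≈ 35.909091

35.9091


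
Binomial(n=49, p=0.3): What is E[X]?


E[X] = n*p = 49 * 0.3 = 14.7

14.7


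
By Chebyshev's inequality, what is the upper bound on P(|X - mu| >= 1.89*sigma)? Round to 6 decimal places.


P <= 1/k^2
k^2 = 1.89^2 = 3.5721
1/k^2 = 1 / 3.5721 ≈ 0.27994737

0.279947


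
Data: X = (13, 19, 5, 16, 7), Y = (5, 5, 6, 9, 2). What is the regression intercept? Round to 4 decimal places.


a = ybar - b*xbar, where b = sum((xi-xbar)(yi-ybar)) / sum((xi-xbar)^2)
n = 5, xbar = 60/5 = 12, ybar = 27/5 = 5.4
Sxy = sum((xi-xbar)(yi-ybar)) = 24
Sxx = sum((xi-xbar)^2) = 140
b = Sxy / Sxx = 6/35 ≈ 0.171429
a = 5.4 - 0.171429 * 12 = 117/35 ≈ 3.342857

3.3429


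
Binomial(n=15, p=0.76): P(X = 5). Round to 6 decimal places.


P = C(n,k) * p^k * (1-p)^(n-k)
C(15,5) = 3003
p^k = 0.76^5 ≈ 0.2535525
(1-p)^(n-k) = 0.24^10 ≈ 0.0000006340338
P = 3003 * 0.2535525 * 0.0000006340338 ≈ 0.000483

0.000483


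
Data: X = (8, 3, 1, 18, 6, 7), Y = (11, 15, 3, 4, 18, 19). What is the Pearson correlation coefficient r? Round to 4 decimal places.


r = sum((xi-xbar)(yi-ybar)) / sqrt(sum((xi-xbar)^2) * sum((yi-ybar)^2))
n = 6, xbar = 43/6 ≈ 7.166667, ybar = 70/6 = 35/3 ≈ 11.666667
Sxy = sum((xi-xbar)(yi-ybar)) = -158/3 ≈ -52.666667
Sxx = sum((xi-xbar)^2) = 1049/6 ≈ 174.833333
Syy = sum((yi-ybar)^2) = 718/3 ≈ 239.333333
sqrt(Sxx*Syy) ≈ 204.556702
r = Sxy / sqrt(Sxx*Syy) = -52.666667 / 204.556702 ≈ -0.257467

-0.2575


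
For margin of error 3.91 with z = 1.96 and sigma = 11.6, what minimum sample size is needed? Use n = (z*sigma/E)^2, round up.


z*sigma/E = 1.96 * 11.6 / 3.91 = 11368/1955 ≈ 5.814834
(z*sigma/E)^2 ≈ 33.812292
round up: n = 34

34


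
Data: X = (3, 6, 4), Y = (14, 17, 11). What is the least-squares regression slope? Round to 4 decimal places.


b = sum((xi-xbar)(yi-ybar)) / sum((xi-xbar)^2)
n = 3, xbar = 13/3 ≈ 4.333333, ybar = 42/3 = 14
Sxy = sum((xi-xbar)(yi-ybar)) = 6
Sxx = sum((xi-xbar)^2) = 14/3 ≈ 4.666667
b = Sxy / Sxx = 9/7 ≈ 1.285714

1.2857


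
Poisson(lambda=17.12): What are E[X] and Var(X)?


E[X] = Var(X) = lambda = 17.12

17.12, 17.12


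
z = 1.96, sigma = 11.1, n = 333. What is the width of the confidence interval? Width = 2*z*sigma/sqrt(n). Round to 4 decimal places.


width = 2*z*sigma/sqrt(n)
2*z*sigma = 2 * 1.96 * 11.1 = 43.512
sqrt(333) ≈ 18.248288
width = 43.512 / 18.248288 ≈ 2.384443

2.3844


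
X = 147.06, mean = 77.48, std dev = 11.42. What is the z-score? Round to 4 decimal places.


z = (X - mu) / sigma
X - mu = 147.06 - 77.48 = 69.58
z = 69.58 / 11.42 = 3479/571 ≈ 6.092820

6.0928


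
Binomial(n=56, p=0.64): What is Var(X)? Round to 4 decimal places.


Var = n*p*(1-p) = 56 * 0.64 * 0.36 = 12.9024

12.9024


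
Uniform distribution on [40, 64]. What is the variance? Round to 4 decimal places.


Var = (b-a)^2 / 12
(b-a)^2 = (64 - 40)^2 = 576
Var = 576/12 = 48

48.0000


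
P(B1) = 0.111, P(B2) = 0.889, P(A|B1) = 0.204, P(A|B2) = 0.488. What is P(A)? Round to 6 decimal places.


P(A) = P(A|B1)*P(B1) + P(A|B2)*P(B2)
P(A|B1)*P(B1) = 0.204 * 0.111 = 0.022644
P(A|B2)*P(B2) = 0.488 * 0.889 = 0.433832
P(A) = 0.022644 + 0.433832 = 0.456476

0.456476


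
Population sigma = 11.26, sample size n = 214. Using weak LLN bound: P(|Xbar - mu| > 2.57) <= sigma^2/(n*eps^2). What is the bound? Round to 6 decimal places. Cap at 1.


bound = min(1, sigma^2/(n*eps^2))
sigma^2 = 11.26^2 = 126.7876
n*eps^2 = 214 * 2.57^2 = 214 * 6.6049 = 1413.4486
sigma^2/(n*eps^2) = 126.7876 / 1413.4486 ≈ 0.08970089

0.089701


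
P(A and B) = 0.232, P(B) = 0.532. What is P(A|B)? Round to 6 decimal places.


P(A|B) = P(A and B) / P(B) = 0.232 / 0.532 = 58/133 ≈ 0.43609023

0.436090


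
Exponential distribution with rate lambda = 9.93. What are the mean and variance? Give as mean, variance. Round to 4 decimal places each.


mean = 1/lam, var = 1/lam^2
mean = 1 / 9.93 = 100/993 ≈ 0.100705
lam^2 = 9.93^2 = 98.6049
var = 1 / 98.6049 ≈ 0.010141

0.1007, 0.0101


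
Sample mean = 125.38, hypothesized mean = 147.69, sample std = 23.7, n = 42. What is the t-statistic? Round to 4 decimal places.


t = (xbar - mu0) / (s/sqrt(n))
xbar - mu0 = 125.38 - 147.69 = -22.31
sqrt(42) ≈ 6.48074070
s/sqrt(n) = 23.7 / 6.48074070 ≈ 3.65698939
t = -22.31 / 3.65698939 ≈ -6.100647

-6.1006


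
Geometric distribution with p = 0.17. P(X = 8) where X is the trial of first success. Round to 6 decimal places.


P = (1-p)^(k-1) * p
(1-p)^(k-1) = 0.83^7 ≈ 0.2713605
P = 0.2713605 * 0.17 ≈ 0.04613129

0.046131


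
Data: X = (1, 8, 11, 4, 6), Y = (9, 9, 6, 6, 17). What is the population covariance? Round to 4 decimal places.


Cov = (1/n)*sum((xi-xbar)(yi-ybar))
n = 5, xbar = 30/5 = 6, ybar = 47/5 = 9.4
sum((xi-xbar)(yi-ybar)) = -9
Cov = -9 / 5 = -1.8

-1.8000


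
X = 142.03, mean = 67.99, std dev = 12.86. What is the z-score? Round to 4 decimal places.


z = (X - mu) / sigma
X - mu = 142.03 - 67.99 = 74.04
z = 74.04 / 12.86 = 3702/643 ≈ 5.757387

5.7574


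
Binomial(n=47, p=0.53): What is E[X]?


E[X] = n*p = 47 * 0.53 = 24.91

24.91


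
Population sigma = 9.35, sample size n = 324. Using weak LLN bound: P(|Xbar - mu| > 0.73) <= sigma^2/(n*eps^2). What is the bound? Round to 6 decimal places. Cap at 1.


bound = min(1, sigma^2/(n*eps^2))
sigma^2 = 9.35^2 = 87.4225
n*eps^2 = 324 * 0.73^2 = 324 * 0.5329 = 172.6596
sigma^2/(n*eps^2) = 87.4225 / 172.6596 ≈ 0.50632864

0.506329


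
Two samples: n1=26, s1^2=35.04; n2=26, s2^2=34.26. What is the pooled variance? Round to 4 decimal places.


sp^2 = ((n1-1)*s1^2 + (n2-1)*s2^2)/(n1+n2-2)
(n1-1)*s1^2 = 25 * 35.04 = 876
(n2-1)*s2^2 = 25 * 34.26 = 856.5
numerator = 876 + 856.5 = 1732.5
n1+n2-2 = 50
sp^2 = 1732.5 / 50 = 34.65

34.6500


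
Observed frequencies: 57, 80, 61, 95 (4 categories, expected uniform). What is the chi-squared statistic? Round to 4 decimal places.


chi2 = sum((O-E)^2/E), E = total/4
total = 293, E = 293/4 = 73.25
(57 - 73.25)^2 / 73.25 = 264.0625 / 73.25 = 4225/1172 ≈ 3.604949
(80 - 73.25)^2 / 73.25 = 45.5625 / 73.25 = 729/1172 ≈ 0.622014
(61 - 73.25)^2 / 73.25 = 150.0625 / 73.25 = 2401/1172 ≈ 2.048635
(95 - 73.25)^2 / 73.25 = 473.0625 / 73.25 = 7569/1172 ≈ 6.458191
chi2 = 3731/293 ≈ 12.733788

12.7338


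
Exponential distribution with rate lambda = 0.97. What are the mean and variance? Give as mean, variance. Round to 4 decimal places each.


mean = 1/lam, var = 1/lam^2
mean = 1 / 0.97 = 100/97 ≈ 1.030928
lam^2 = 0.97^2 = 0.9409
var = 1 / 0.9409 = 10000/9409 ≈ 1.062812

1.0309, 1.0628


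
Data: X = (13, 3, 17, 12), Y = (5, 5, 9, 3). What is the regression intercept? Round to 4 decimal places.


a = ybar - b*xbar, where b = sum((xi-xbar)(yi-ybar)) / sum((xi-xbar)^2)
n = 4, xbar = 45/4 = 11.25, ybar = 22/4 = 5.5
Sxy = sum((xi-xbar)(yi-ybar)) = 21.5
Sxx = sum((xi-xbar)^2) = 104.75
b = Sxy / Sxx = 86/419 ≈ 0.205251
a = 5.5 - 0.205251 * 11.25 = 1337/419 ≈ 3.190931

3.1909


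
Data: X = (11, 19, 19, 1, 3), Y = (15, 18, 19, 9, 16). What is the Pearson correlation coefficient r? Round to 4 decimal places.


r = sum((xi-xbar)(yi-ybar)) / sqrt(sum((xi-xbar)^2) * sum((yi-ybar)^2))
n = 5, xbar = 53/5 = 10.6, ybar = 77/5 = 15.4
Sxy = sum((xi-xbar)(yi-ybar)) = 108.8
Sxx = sum((xi-xbar)^2) = 291.2
Syy = sum((yi-ybar)^2) = 61.2
sqrt(Sxx*Syy) ≈ 133.496966
r = Sxy / sqrt(Sxx*Syy) = 108.8 / 133.496966 ≈ 0.815000

0.8150


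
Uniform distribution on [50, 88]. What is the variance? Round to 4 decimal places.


Var = (b-a)^2 / 12
(b-a)^2 = (88 - 50)^2 = 1444
Var = 1444/12 ≈ 120.333333

120.3333


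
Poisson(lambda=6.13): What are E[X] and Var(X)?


E[X] = Var(X) = lambda = 6.13

6.13, 6.13


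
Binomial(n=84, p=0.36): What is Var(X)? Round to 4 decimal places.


Var = n*p*(1-p) = 84 * 0.36 * 0.64 = 19.3536

19.3536


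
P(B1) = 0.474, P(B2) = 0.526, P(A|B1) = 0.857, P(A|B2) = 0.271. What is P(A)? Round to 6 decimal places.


P(A) = P(A|B1)*P(B1) + P(A|B2)*P(B2)
P(A|B1)*P(B1) = 0.857 * 0.474 = 0.406218
P(A|B2)*P(B2) = 0.271 * 0.526 = 0.142546
P(A) = 0.406218 + 0.142546 = 0.548764

0.548764


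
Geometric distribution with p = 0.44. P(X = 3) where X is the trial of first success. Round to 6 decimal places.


P = (1-p)^(k-1) * p
(1-p)^(k-1) = 0.56^2 = 0.3136
P = 0.3136 * 0.44 = 0.137984

0.137984


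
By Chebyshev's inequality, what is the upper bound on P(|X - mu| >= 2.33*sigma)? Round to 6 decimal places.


P <= 1/k^2
k^2 = 2.33^2 = 5.4289
1/k^2 = 1 / 5.4289 ≈ 0.18419938

0.184199


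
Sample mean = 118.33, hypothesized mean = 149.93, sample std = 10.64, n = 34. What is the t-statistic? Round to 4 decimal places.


t = (xbar - mu0) / (s/sqrt(n))
xbar - mu0 = 118.33 - 149.93 = -31.6
sqrt(34) ≈ 5.83095189
s/sqrt(n) = 10.64 / 5.83095189 ≈ 1.82474495
t = -31.6 / 1.82474495 ≈ -17.317489

-17.3175


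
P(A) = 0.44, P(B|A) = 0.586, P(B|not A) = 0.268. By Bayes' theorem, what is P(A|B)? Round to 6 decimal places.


P(A|B) = P(B|A)*P(A) / P(B), P(B) = P(B|A)*P(A) + P(B|not A)*P(not A)
P(B|A)*P(A) = 0.586 * 0.44 = 0.25784
P(B|not A)*P(not A) = 0.268 * 0.56 = 0.15008
P(B) = 0.25784 + 0.15008 = 0.40792
P(A|B) = 0.25784 / 0.40792 = 3223/5099 ≈ 0.63208472

0.632085


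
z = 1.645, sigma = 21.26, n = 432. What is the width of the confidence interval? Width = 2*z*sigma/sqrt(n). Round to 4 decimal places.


width = 2*z*sigma/sqrt(n)
2*z*sigma = 2 * 1.645 * 21.26 = 69.9454
sqrt(432) ≈ 20.784610
width = 69.9454 / 20.784610 ≈ 3.365250

3.3652


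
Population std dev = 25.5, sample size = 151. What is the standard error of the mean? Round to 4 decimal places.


SE = sigma / sqrt(n)
sqrt(151) ≈ 12.288206
SE = 25.5 / 12.288206 ≈ 2.075161

2.0752


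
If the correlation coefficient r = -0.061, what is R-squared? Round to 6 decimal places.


R^2 = r^2 = (-0.061)^2 = 0.003721

0.003721


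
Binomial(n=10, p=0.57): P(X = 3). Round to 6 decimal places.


P = C(n,k) * p^k * (1-p)^(n-k)
C(10,3) = 120
p^k = 0.57^3 = 0.185193
(1-p)^(n-k) = 0.43^7 ≈ 0.002718186
P = 120 * 0.185193 * 0.002718186 ≈ 0.060407

0.060407


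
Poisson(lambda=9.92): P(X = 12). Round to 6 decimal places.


P = e^(-lam) * lam^k / k!
e^(-9.92) ≈ 0.00004918116
lam^k = 9.92^12 ≈ 908113361808.312387
k! = 12! = 479001600
P = 0.00004918116 * 908113361808.312387 / 479001600 ≈ 0.093240

0.093240


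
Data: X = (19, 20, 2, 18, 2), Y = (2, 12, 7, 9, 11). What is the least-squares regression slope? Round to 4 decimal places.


b = sum((xi-xbar)(yi-ybar)) / sum((xi-xbar)^2)
n = 5, xbar = 61/5 = 12.2, ybar = 41/5 = 8.2
Sxy = sum((xi-xbar)(yi-ybar)) = -24.2
Sxx = sum((xi-xbar)^2) = 348.8
b = Sxy / Sxx = -121/1744 ≈ -0.069381

-0.0694


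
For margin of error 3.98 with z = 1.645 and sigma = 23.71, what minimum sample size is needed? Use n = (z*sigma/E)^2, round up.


z*sigma/E = 1.645 * 23.71 / 3.98 ≈ 9.799736
(z*sigma/E)^2 ≈ 96.034829
round up: n = 97

97


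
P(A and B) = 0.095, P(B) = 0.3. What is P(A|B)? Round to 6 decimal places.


P(A|B) = P(A and B) / P(B) = 0.095 / 0.3 = 19/60 ≈ 0.31666667

0.316667


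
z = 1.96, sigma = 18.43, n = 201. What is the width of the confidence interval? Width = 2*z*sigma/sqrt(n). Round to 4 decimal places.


width = 2*z*sigma/sqrt(n)
2*z*sigma = 2 * 1.96 * 18.43 = 72.2456
sqrt(201) ≈ 14.177447
width = 72.2456 / 14.177447 ≈ 5.095812

5.0958


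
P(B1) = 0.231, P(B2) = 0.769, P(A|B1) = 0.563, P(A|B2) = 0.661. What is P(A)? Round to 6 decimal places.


P(A) = P(A|B1)*P(B1) + P(A|B2)*P(B2)
P(A|B1)*P(B1) = 0.563 * 0.231 = 0.130053
P(A|B2)*P(B2) = 0.661 * 0.769 = 0.508309
P(A) = 0.130053 + 0.508309 = 0.638362

0.638362


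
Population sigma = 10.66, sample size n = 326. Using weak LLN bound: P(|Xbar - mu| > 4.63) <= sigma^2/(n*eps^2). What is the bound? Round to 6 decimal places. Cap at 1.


bound = min(1, sigma^2/(n*eps^2))
sigma^2 = 10.66^2 = 113.6356
n*eps^2 = 326 * 4.63^2 = 326 * 21.4369 = 6988.4294
sigma^2/(n*eps^2) = 113.6356 / 6988.4294 ≈ 0.01626053

0.016261


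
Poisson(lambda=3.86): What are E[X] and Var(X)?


E[X] = Var(X) = lambda = 3.86

3.86, 3.86


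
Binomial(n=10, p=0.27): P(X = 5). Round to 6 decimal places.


P = C(n,k) * p^k * (1-p)^(n-k)
C(10,5) = 252
p^k = 0.27^5 ≈ 0.001434891
(1-p)^(n-k) = 0.73^5 ≈ 0.2073072
P = 252 * 0.001434891 * 0.2073072 ≈ 0.074961

0.074961


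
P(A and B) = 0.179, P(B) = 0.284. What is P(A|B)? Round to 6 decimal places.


P(A|B) = P(A and B) / P(B) = 0.179 / 0.284 = 179/284 ≈ 0.63028169

0.630282
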